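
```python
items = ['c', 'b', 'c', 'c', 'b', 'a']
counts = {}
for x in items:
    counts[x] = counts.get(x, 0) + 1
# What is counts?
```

Initial: counts = {}, items = ['c', 'b', 'c', 'c', 'b', 'a']
See 'c': counts = {'c': 1}
See 'b': counts = {'c': 1, 'b': 1}
See 'c': counts = {'c': 2, 'b': 1}
See 'c': counts = {'c': 3, 'b': 1}
See 'b': counts = {'c': 3, 'b': 2}
See 'a': counts = {'c': 3, 'b': 2, 'a': 1}

{'c': 3, 'b': 2, 'a': 1}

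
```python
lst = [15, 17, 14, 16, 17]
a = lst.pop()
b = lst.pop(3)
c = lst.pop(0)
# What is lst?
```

After line 1: lst = [15, 17, 14, 16, 17]
After line 2 (pop() -> a = 17): lst = [15, 17, 14, 16]
After line 3 (pop(3) -> b = 16): lst = [15, 17, 14]
After line 4 (pop(0) -> c = 15): lst = [17, 14]

[17, 14]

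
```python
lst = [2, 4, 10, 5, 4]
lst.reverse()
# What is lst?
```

[4, 5, 10, 4, 2]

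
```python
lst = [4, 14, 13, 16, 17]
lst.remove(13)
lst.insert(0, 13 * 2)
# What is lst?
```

After line 1: lst = [4, 14, 13, 16, 17]
After line 2 (remove first 13): lst = [4, 14, 16, 17]
After line 3 (insert 26 at index 0): lst = [26, 4, 14, 16, 17]

[26, 4, 14, 16, 17]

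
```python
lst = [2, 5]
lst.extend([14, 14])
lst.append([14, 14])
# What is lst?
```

After line 1: lst = [2, 5]
After line 2 (extend unpacks [14, 14]): lst = [2, 5, 14, 14]
After line 3 (append adds [14, 14] as single element): lst = [2, 5, 14, 14, [14, 14]]

[2, 5, 14, 14, [14, 14]]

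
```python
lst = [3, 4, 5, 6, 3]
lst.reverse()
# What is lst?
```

[3, 6, 5, 4, 3]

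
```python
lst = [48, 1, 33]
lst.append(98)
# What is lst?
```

[48, 1, 33, 98]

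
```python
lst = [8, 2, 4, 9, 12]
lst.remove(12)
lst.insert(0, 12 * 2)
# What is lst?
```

After line 1: lst = [8, 2, 4, 9, 12]
After line 2 (remove first 12): lst = [8, 2, 4, 9]
After line 3 (insert 24 at index 0): lst = [24, 8, 2, 4, 9]

[24, 8, 2, 4, 9]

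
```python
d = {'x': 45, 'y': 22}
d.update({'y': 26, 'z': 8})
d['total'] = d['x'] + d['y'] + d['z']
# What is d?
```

After line 1: d = {'x': 45, 'y': 22}
After line 2 (y overwritten, z added): d = {'x': 45, 'y': 26, 'z': 8}
After line 3 (total = 45 + 26 + 8 = 79): d = {'x': 45, 'y': 26, 'z': 8, 'total': 79}

{'x': 45, 'y': 26, 'z': 8, 'total': 79}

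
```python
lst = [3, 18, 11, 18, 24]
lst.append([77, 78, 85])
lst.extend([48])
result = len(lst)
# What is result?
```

After line 1: lst = [3, 18, 11, 18, 24]
After line 2 (append adds [77, 78, 85] as single element): lst = [3, 18, 11, 18, 24, [77, 78, 85]]
After line 3 (extend unpacks [48], adds 48): lst = [3, 18, 11, 18, 24, [77, 78, 85], 48]
After line 4: result = len(lst) = 7

7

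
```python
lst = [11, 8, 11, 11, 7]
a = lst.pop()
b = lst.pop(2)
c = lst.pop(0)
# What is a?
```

After line 1: lst = [11, 8, 11, 11, 7]
After line 2 (pop() -> a = 7): lst = [11, 8, 11, 11]
After line 3 (pop(2) -> b = 11): lst = [11, 8, 11]
After line 4 (pop(0) -> c = 11): lst = [8, 11]

7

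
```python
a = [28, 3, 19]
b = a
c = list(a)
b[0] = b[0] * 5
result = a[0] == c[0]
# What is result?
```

After line 1: a = [28, 3, 19]
After line 2 (b = a, alias): a = [28, 3, 19], b = [28, 3, 19]
After line 3 (c = list(a) is a copy, new object): c = [28, 3, 19]
After line 4 (b[0] = 28 * 5 = 140; mutates shared a/b): a = b = [140, 3, 19], c = [28, 3, 19]
After line 5 (a[0] = 140, c[0] = 28; result = False)

False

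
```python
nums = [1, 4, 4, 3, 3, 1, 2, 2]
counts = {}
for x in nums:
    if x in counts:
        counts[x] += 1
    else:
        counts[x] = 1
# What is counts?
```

Initial: counts = {}, nums = [1, 4, 4, 3, 3, 1, 2, 2]
See 1: counts = {1: 1}
See 4: counts = {1: 1, 4: 1}
See 4: counts = {1: 1, 4: 2}
See 3: counts = {1: 1, 4: 2, 3: 1}
See 3: counts = {1: 1, 4: 2, 3: 2}
See 1: counts = {1: 2, 4: 2, 3: 2}
See 2: counts = {1: 2, 4: 2, 3: 2, 2: 1}
See 2: counts = {1: 2, 4: 2, 3: 2, 2: 2}

{1: 2, 4: 2, 3: 2, 2: 2}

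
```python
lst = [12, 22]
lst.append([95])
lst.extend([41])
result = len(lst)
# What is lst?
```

After line 1: lst = [12, 22]
After line 2 (append adds [95] as single element): lst = [12, 22, [95]]
After line 3 (extend unpacks [41], adds 41): lst = [12, 22, [95], 41]
After line 4: result = len(lst) = 4

[12, 22, [95], 41]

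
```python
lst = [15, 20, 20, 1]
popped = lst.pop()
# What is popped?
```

1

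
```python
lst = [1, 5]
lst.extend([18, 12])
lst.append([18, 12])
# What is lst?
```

After line 1: lst = [1, 5]
After line 2 (extend unpacks [18, 12]): lst = [1, 5, 18, 12]
After line 3 (append adds [18, 12] as single element): lst = [1, 5, 18, 12, [18, 12]]

[1, 5, 18, 12, [18, 12]]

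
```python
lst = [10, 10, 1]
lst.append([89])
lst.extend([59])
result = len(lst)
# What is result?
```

After line 1: lst = [10, 10, 1]
After line 2 (append adds [89] as single element): lst = [10, 10, 1, [89]]
After line 3 (extend unpacks [59], adds 59): lst = [10, 10, 1, [89], 59]
After line 4: result = len(lst) = 5

5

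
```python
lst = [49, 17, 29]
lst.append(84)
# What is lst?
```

[49, 17, 29, 84]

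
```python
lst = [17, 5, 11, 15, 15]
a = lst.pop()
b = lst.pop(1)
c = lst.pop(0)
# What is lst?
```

After line 1: lst = [17, 5, 11, 15, 15]
After line 2 (pop() -> a = 15): lst = [17, 5, 11, 15]
After line 3 (pop(1) -> b = 5): lst = [17, 11, 15]
After line 4 (pop(0) -> c = 17): lst = [11, 15]

[11, 15]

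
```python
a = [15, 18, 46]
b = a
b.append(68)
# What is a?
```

After line 1: a = [15, 18, 46]
After line 2 (b = a is an alias, same object): a = [15, 18, 46], b = [15, 18, 46]
After line 3 (b.append mutates the shared list): a = [15, 18, 46, 68], b = [15, 18, 46, 68]

[15, 18, 46, 68]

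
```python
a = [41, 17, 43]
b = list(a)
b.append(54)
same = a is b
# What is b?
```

After line 1: a = [41, 17, 43]
After line 2 (b = list(a) is a shallow copy, new object): a = [41, 17, 43], b = [41, 17, 43]
After line 3 (append only mutates b): a = [41, 17, 43], b = [41, 17, 43, 54]
After line 4 (same = a is b; different objects -> False): same = False

[41, 17, 43, 54]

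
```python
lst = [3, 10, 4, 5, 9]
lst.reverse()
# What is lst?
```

[9, 5, 4, 10, 3]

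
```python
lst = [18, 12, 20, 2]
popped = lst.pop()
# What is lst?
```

[18, 12, 20]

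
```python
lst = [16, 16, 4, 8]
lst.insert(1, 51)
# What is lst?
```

[16, 51, 16, 4, 8]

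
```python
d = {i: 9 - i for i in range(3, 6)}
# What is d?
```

{3: 6, 4: 5, 5: 4}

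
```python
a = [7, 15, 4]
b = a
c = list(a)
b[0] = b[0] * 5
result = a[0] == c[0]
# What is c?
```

After line 1: a = [7, 15, 4]
After line 2 (b = a, alias): a = [7, 15, 4], b = [7, 15, 4]
After line 3 (c = list(a) is a copy, new object): c = [7, 15, 4]
After line 4 (b[0] = 7 * 5 = 35; mutates shared a/b): a = b = [35, 15, 4], c = [7, 15, 4]
After line 5 (a[0] = 35, c[0] = 7; result = False)

[7, 15, 4]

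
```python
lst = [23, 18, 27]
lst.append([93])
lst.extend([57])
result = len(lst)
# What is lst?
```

After line 1: lst = [23, 18, 27]
After line 2 (append adds [93] as single element): lst = [23, 18, 27, [93]]
After line 3 (extend unpacks [57], adds 57): lst = [23, 18, 27, [93], 57]
After line 4: result = len(lst) = 5

[23, 18, 27, [93], 57]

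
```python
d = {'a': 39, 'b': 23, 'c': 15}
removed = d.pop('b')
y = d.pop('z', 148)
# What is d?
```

After line 1: d = {'a': 39, 'b': 23, 'c': 15}
After line 2 (pop 'b' returns 23): d = {'a': 39, 'c': 15}, removed = 23
After line 3 (pop 'z' missing, returns default 148): d = {'a': 39, 'c': 15}, y = 148

{'a': 39, 'c': 15}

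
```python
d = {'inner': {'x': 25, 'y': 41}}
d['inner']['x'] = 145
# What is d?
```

After line 1: d = {'inner': {'x': 25, 'y': 41}}
After line 2 (inner x overwritten): d = {'inner': {'x': 145, 'y': 41}}

{'inner': {'x': 145, 'y': 41}}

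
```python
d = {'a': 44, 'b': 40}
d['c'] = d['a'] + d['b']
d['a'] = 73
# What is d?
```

After line 1: d = {'a': 44, 'b': 40}
After line 2 (d['c'] = 44 + 40): d = {'a': 44, 'b': 40, 'c': 84}
After line 3: d = {'a': 73, 'b': 40, 'c': 84}

{'a': 73, 'b': 40, 'c': 84}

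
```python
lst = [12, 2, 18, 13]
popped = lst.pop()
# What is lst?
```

[12, 2, 18]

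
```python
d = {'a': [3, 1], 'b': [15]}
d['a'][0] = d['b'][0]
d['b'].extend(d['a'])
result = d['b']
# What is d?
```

After line 1: d = {'a': [3, 1], 'b': [15]}
After line 2 (a[0] = b[0] = 15): d = {'a': [15, 1], 'b': [15]}
After line 3 (b.extend(a) appends [15, 1]): d = {'a': [15, 1], 'b': [15, 15, 1]}
After line 4: result = d['b'] = [15, 15, 1]

{'a': [15, 1], 'b': [15, 15, 1]}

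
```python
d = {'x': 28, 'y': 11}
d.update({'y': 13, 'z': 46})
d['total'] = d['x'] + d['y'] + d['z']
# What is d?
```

After line 1: d = {'x': 28, 'y': 11}
After line 2 (y overwritten, z added): d = {'x': 28, 'y': 13, 'z': 46}
After line 3 (total = 28 + 13 + 46 = 87): d = {'x': 28, 'y': 13, 'z': 46, 'total': 87}

{'x': 28, 'y': 13, 'z': 46, 'total': 87}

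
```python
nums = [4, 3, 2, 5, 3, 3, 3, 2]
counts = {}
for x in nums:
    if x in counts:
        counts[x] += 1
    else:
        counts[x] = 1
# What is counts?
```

Initial: counts = {}, nums = [4, 3, 2, 5, 3, 3, 3, 2]
See 4: counts = {4: 1}
See 3: counts = {4: 1, 3: 1}
See 2: counts = {4: 1, 3: 1, 2: 1}
See 5: counts = {4: 1, 3: 1, 2: 1, 5: 1}
See 3: counts = {4: 1, 3: 2, 2: 1, 5: 1}
See 3: counts = {4: 1, 3: 3, 2: 1, 5: 1}
See 3: counts = {4: 1, 3: 4, 2: 1, 5: 1}
See 2: counts = {4: 1, 3: 4, 2: 2, 5: 1}

{4: 1, 3: 4, 2: 2, 5: 1}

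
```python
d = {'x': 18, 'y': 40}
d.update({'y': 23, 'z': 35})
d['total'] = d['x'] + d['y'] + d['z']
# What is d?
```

After line 1: d = {'x': 18, 'y': 40}
After line 2 (y overwritten, z added): d = {'x': 18, 'y': 23, 'z': 35}
After line 3 (total = 18 + 23 + 35 = 76): d = {'x': 18, 'y': 23, 'z': 35, 'total': 76}

{'x': 18, 'y': 23, 'z': 35, 'total': 76}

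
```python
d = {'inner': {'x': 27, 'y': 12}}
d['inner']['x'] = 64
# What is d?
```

After line 1: d = {'inner': {'x': 27, 'y': 12}}
After line 2 (inner x overwritten): d = {'inner': {'x': 64, 'y': 12}}

{'inner': {'x': 64, 'y': 12}}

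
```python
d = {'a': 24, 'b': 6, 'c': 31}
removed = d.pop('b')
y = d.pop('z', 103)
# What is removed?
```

After line 1: d = {'a': 24, 'b': 6, 'c': 31}
After line 2 (pop 'b' returns 6): d = {'a': 24, 'c': 31}, removed = 6
After line 3 (pop 'z' missing, returns default 103): d = {'a': 24, 'c': 31}, y = 103

6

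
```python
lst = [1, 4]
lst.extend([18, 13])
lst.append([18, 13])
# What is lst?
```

After line 1: lst = [1, 4]
After line 2 (extend unpacks [18, 13]): lst = [1, 4, 18, 13]
After line 3 (append adds [18, 13] as single element): lst = [1, 4, 18, 13, [18, 13]]

[1, 4, 18, 13, [18, 13]]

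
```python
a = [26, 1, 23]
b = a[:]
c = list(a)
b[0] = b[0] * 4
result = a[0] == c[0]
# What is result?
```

After line 1: a = [26, 1, 23]
After line 2 (b = a[:], copy): a = [26, 1, 23], b = [26, 1, 23]
After line 3 (c = list(a) is a copy, new object): c = [26, 1, 23]
After line 4 (b[0] = 26 * 4 = 104; only b mutates (copy)): a = [26, 1, 23], b = [104, 1, 23], c = [26, 1, 23]
After line 5 (a[0] = 26, c[0] = 26; result = True)

True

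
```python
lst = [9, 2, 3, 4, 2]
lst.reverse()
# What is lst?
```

[2, 4, 3, 2, 9]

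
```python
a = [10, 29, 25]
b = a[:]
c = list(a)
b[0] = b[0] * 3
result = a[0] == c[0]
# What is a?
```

After line 1: a = [10, 29, 25]
After line 2 (b = a[:], copy): a = [10, 29, 25], b = [10, 29, 25]
After line 3 (c = list(a) is a copy, new object): c = [10, 29, 25]
After line 4 (b[0] = 10 * 3 = 30; only b mutates (copy)): a = [10, 29, 25], b = [30, 29, 25], c = [10, 29, 25]
After line 5 (a[0] = 10, c[0] = 10; result = True)

[10, 29, 25]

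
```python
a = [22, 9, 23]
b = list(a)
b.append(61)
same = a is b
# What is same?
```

After line 1: a = [22, 9, 23]
After line 2 (b = list(a) is a shallow copy, new object): a = [22, 9, 23], b = [22, 9, 23]
After line 3 (append only mutates b): a = [22, 9, 23], b = [22, 9, 23, 61]
After line 4 (same = a is b; different objects -> False): same = False

False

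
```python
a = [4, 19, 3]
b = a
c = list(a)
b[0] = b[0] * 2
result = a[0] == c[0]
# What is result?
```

After line 1: a = [4, 19, 3]
After line 2 (b = a, alias): a = [4, 19, 3], b = [4, 19, 3]
After line 3 (c = list(a) is a copy, new object): c = [4, 19, 3]
After line 4 (b[0] = 4 * 2 = 8; mutates shared a/b): a = b = [8, 19, 3], c = [4, 19, 3]
After line 5 (a[0] = 8, c[0] = 4; result = False)

False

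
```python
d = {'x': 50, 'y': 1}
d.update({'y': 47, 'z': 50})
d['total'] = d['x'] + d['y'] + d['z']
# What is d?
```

After line 1: d = {'x': 50, 'y': 1}
After line 2 (y overwritten, z added): d = {'x': 50, 'y': 47, 'z': 50}
After line 3 (total = 50 + 47 + 50 = 147): d = {'x': 50, 'y': 47, 'z': 50, 'total': 147}

{'x': 50, 'y': 47, 'z': 50, 'total': 147}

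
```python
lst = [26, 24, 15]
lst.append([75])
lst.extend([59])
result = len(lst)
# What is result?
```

After line 1: lst = [26, 24, 15]
After line 2 (append adds [75] as single element): lst = [26, 24, 15, [75]]
After line 3 (extend unpacks [59], adds 59): lst = [26, 24, 15, [75], 59]
After line 4: result = len(lst) = 5

5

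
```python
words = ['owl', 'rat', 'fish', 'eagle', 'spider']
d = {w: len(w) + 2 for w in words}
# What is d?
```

{'owl': 5, 'rat': 5, 'fish': 6, 'eagle': 7, 'spider': 8}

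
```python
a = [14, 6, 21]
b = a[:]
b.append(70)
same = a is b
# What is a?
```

After line 1: a = [14, 6, 21]
After line 2 (b = a[:] is a shallow copy, new object): a = [14, 6, 21], b = [14, 6, 21]
After line 3 (append only mutates b): a = [14, 6, 21], b = [14, 6, 21, 70]
After line 4 (same = a is b; different objects -> False): same = False

[14, 6, 21]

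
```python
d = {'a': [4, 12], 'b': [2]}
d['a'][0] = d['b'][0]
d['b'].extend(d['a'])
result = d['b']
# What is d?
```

After line 1: d = {'a': [4, 12], 'b': [2]}
After line 2 (a[0] = b[0] = 2): d = {'a': [2, 12], 'b': [2]}
After line 3 (b.extend(a) appends [2, 12]): d = {'a': [2, 12], 'b': [2, 2, 12]}
After line 4: result = d['b'] = [2, 2, 12]

{'a': [2, 12], 'b': [2, 2, 12]}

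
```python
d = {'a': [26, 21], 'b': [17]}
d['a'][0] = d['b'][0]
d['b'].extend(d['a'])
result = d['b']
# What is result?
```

After line 1: d = {'a': [26, 21], 'b': [17]}
After line 2 (a[0] = b[0] = 17): d = {'a': [17, 21], 'b': [17]}
After line 3 (b.extend(a) appends [17, 21]): d = {'a': [17, 21], 'b': [17, 17, 21]}
After line 4: result = d['b'] = [17, 17, 21]

[17, 17, 21]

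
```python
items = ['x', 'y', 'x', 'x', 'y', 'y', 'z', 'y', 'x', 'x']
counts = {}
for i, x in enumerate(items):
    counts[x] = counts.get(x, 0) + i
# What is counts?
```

Initial: counts = {}, items = ['x', 'y', 'x', 'x', 'y', 'y', 'z', 'y', 'x', 'x']
i=0, x='x': counts = {'x': 0}
i=1, x='y': counts = {'x': 0, 'y': 1}
i=2, x='x': counts = {'x': 2, 'y': 1}
i=3, x='x': counts = {'x': 5, 'y': 1}
i=4, x='y': counts = {'x': 5, 'y': 5}
i=5, x='y': counts = {'x': 5, 'y': 10}
i=6, x='z': counts = {'x': 5, 'y': 10, 'z': 6}
i=7, x='y': counts = {'x': 5, 'y': 17, 'z': 6}
i=8, x='x': counts = {'x': 13, 'y': 17, 'z': 6}
i=9, x='x': counts = {'x': 22, 'y': 17, 'z': 6}

{'x': 22, 'y': 17, 'z': 6}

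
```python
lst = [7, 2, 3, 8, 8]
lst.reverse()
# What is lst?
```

[8, 8, 3, 2, 7]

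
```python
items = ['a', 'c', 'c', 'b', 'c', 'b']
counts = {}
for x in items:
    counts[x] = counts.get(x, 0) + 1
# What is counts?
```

Initial: counts = {}, items = ['a', 'c', 'c', 'b', 'c', 'b']
See 'a': counts = {'a': 1}
See 'c': counts = {'a': 1, 'c': 1}
See 'c': counts = {'a': 1, 'c': 2}
See 'b': counts = {'a': 1, 'c': 2, 'b': 1}
See 'c': counts = {'a': 1, 'c': 3, 'b': 1}
See 'b': counts = {'a': 1, 'c': 3, 'b': 2}

{'a': 1, 'c': 3, 'b': 2}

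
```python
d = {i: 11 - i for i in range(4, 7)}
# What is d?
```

{4: 7, 5: 6, 6: 5}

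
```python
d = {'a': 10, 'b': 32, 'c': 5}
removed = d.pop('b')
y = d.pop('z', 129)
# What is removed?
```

After line 1: d = {'a': 10, 'b': 32, 'c': 5}
After line 2 (pop 'b' returns 32): d = {'a': 10, 'c': 5}, removed = 32
After line 3 (pop 'z' missing, returns default 129): d = {'a': 10, 'c': 5}, y = 129

32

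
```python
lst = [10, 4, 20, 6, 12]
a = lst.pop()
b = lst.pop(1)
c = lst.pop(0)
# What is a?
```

After line 1: lst = [10, 4, 20, 6, 12]
After line 2 (pop() -> a = 12): lst = [10, 4, 20, 6]
After line 3 (pop(1) -> b = 4): lst = [10, 20, 6]
After line 4 (pop(0) -> c = 10): lst = [20, 6]

12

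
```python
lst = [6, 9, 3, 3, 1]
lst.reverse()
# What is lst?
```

[1, 3, 3, 9, 6]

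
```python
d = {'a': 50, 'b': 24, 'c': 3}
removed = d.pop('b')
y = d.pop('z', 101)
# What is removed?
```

After line 1: d = {'a': 50, 'b': 24, 'c': 3}
After line 2 (pop 'b' returns 24): d = {'a': 50, 'c': 3}, removed = 24
After line 3 (pop 'z' missing, returns default 101): d = {'a': 50, 'c': 3}, y = 101

24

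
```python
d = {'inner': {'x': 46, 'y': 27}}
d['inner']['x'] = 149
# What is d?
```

After line 1: d = {'inner': {'x': 46, 'y': 27}}
After line 2 (inner x overwritten): d = {'inner': {'x': 149, 'y': 27}}

{'inner': {'x': 149, 'y': 27}}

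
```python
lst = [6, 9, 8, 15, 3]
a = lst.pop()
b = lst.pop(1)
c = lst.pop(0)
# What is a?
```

After line 1: lst = [6, 9, 8, 15, 3]
After line 2 (pop() -> a = 3): lst = [6, 9, 8, 15]
After line 3 (pop(1) -> b = 9): lst = [6, 8, 15]
After line 4 (pop(0) -> c = 6): lst = [8, 15]

3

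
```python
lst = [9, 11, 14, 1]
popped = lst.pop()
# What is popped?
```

1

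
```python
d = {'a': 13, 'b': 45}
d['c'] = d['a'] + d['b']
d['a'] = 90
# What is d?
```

After line 1: d = {'a': 13, 'b': 45}
After line 2 (d['c'] = 13 + 45): d = {'a': 13, 'b': 45, 'c': 58}
After line 3: d = {'a': 90, 'b': 45, 'c': 58}

{'a': 90, 'b': 45, 'c': 58}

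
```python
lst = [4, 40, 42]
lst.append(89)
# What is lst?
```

[4, 40, 42, 89]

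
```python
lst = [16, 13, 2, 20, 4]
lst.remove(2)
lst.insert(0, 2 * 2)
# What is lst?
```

After line 1: lst = [16, 13, 2, 20, 4]
After line 2 (remove first 2): lst = [16, 13, 20, 4]
After line 3 (insert 4 at index 0): lst = [4, 16, 13, 20, 4]

[4, 16, 13, 20, 4]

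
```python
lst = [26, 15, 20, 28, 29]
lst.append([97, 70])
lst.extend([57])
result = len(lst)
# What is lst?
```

After line 1: lst = [26, 15, 20, 28, 29]
After line 2 (append adds [97, 70] as single element): lst = [26, 15, 20, 28, 29, [97, 70]]
After line 3 (extend unpacks [57], adds 57): lst = [26, 15, 20, 28, 29, [97, 70], 57]
After line 4: result = len(lst) = 7

[26, 15, 20, 28, 29, [97, 70], 57]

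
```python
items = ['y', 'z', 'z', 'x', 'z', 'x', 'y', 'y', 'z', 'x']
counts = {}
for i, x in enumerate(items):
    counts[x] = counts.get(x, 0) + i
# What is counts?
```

Initial: counts = {}, items = ['y', 'z', 'z', 'x', 'z', 'x', 'y', 'y', 'z', 'x']
i=0, x='y': counts = {'y': 0}
i=1, x='z': counts = {'y': 0, 'z': 1}
i=2, x='z': counts = {'y': 0, 'z': 3}
i=3, x='x': counts = {'y': 0, 'z': 3, 'x': 3}
i=4, x='z': counts = {'y': 0, 'z': 7, 'x': 3}
i=5, x='x': counts = {'y': 0, 'z': 7, 'x': 8}
i=6, x='y': counts = {'y': 6, 'z': 7, 'x': 8}
i=7, x='y': counts = {'y': 13, 'z': 7, 'x': 8}
i=8, x='z': counts = {'y': 13, 'z': 15, 'x': 8}
i=9, x='x': counts = {'y': 13, 'z': 15, 'x': 17}

{'y': 13, 'z': 15, 'x': 17}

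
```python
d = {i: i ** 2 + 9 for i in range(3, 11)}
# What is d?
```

{3: 18, 4: 25, 5: 34, 6: 45, 7: 58, 8: 73, 9: 90, 10: 109}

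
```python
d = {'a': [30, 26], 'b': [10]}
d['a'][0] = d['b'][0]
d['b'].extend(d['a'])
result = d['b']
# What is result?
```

After line 1: d = {'a': [30, 26], 'b': [10]}
After line 2 (a[0] = b[0] = 10): d = {'a': [10, 26], 'b': [10]}
After line 3 (b.extend(a) appends [10, 26]): d = {'a': [10, 26], 'b': [10, 10, 26]}
After line 4: result = d['b'] = [10, 10, 26]

[10, 10, 26]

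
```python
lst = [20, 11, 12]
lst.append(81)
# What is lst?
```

[20, 11, 12, 81]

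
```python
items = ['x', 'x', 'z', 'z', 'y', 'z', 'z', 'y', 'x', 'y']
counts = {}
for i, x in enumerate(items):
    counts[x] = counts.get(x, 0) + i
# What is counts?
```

Initial: counts = {}, items = ['x', 'x', 'z', 'z', 'y', 'z', 'z', 'y', 'x', 'y']
i=0, x='x': counts = {'x': 0}
i=1, x='x': counts = {'x': 1}
i=2, x='z': counts = {'x': 1, 'z': 2}
i=3, x='z': counts = {'x': 1, 'z': 5}
i=4, x='y': counts = {'x': 1, 'z': 5, 'y': 4}
i=5, x='z': counts = {'x': 1, 'z': 10, 'y': 4}
i=6, x='z': counts = {'x': 1, 'z': 16, 'y': 4}
i=7, x='y': counts = {'x': 1, 'z': 16, 'y': 11}
i=8, x='x': counts = {'x': 9, 'z': 16, 'y': 11}
i=9, x='y': counts = {'x': 9, 'z': 16, 'y': 20}

{'x': 9, 'z': 16, 'y': 20}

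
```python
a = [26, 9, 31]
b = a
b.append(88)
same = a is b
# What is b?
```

After line 1: a = [26, 9, 31]
After line 2 (b = a is an alias, same object): a = [26, 9, 31], b = [26, 9, 31]
After line 3 (b.append mutates the shared list): a = [26, 9, 31, 88], b = [26, 9, 31, 88]
After line 4 (same = a is b; same object -> True): same = True

[26, 9, 31, 88]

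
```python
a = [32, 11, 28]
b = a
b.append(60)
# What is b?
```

After line 1: a = [32, 11, 28]
After line 2 (b = a is an alias, same object): a = [32, 11, 28], b = [32, 11, 28]
After line 3 (b.append mutates the shared list): a = [32, 11, 28, 60], b = [32, 11, 28, 60]

[32, 11, 28, 60]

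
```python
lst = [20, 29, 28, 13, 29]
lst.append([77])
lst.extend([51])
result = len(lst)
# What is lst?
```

After line 1: lst = [20, 29, 28, 13, 29]
After line 2 (append adds [77] as single element): lst = [20, 29, 28, 13, 29, [77]]
After line 3 (extend unpacks [51], adds 51): lst = [20, 29, 28, 13, 29, [77], 51]
After line 4: result = len(lst) = 7

[20, 29, 28, 13, 29, [77], 51]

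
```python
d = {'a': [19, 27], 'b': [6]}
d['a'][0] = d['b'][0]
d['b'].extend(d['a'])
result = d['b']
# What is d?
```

After line 1: d = {'a': [19, 27], 'b': [6]}
After line 2 (a[0] = b[0] = 6): d = {'a': [6, 27], 'b': [6]}
After line 3 (b.extend(a) appends [6, 27]): d = {'a': [6, 27], 'b': [6, 6, 27]}
After line 4: result = d['b'] = [6, 6, 27]

{'a': [6, 27], 'b': [6, 6, 27]}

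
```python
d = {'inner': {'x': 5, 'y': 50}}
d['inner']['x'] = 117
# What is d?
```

After line 1: d = {'inner': {'x': 5, 'y': 50}}
After line 2 (inner x overwritten): d = {'inner': {'x': 117, 'y': 50}}

{'inner': {'x': 117, 'y': 50}}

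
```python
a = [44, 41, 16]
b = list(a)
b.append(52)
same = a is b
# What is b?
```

After line 1: a = [44, 41, 16]
After line 2 (b = list(a) is a shallow copy, new object): a = [44, 41, 16], b = [44, 41, 16]
After line 3 (append only mutates b): a = [44, 41, 16], b = [44, 41, 16, 52]
After line 4 (same = a is b; different objects -> False): same = False

[44, 41, 16, 52]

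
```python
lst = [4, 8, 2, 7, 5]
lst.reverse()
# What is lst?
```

[5, 7, 2, 8, 4]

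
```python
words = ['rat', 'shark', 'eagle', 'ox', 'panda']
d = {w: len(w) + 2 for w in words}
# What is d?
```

{'rat': 5, 'shark': 7, 'eagle': 7, 'ox': 4, 'panda': 7}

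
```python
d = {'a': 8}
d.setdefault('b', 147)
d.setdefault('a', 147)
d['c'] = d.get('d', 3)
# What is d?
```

After line 1: d = {'a': 8}
After line 2 (setdefault adds 'b'=147): d = {'a': 8, 'b': 147}
After line 3 (setdefault 'a' no-op, already exists): d = {'a': 8, 'b': 147}
After line 4 (get('d', 3) returns default since 'd' not in d): d = {'a': 8, 'b': 147, 'c': 3}

{'a': 8, 'b': 147, 'c': 3}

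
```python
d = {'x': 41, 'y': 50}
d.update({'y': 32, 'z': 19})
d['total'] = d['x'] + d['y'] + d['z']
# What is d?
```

After line 1: d = {'x': 41, 'y': 50}
After line 2 (y overwritten, z added): d = {'x': 41, 'y': 32, 'z': 19}
After line 3 (total = 41 + 32 + 19 = 92): d = {'x': 41, 'y': 32, 'z': 19, 'total': 92}

{'x': 41, 'y': 32, 'z': 19, 'total': 92}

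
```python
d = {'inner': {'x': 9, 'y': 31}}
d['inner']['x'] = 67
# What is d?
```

After line 1: d = {'inner': {'x': 9, 'y': 31}}
After line 2 (inner x overwritten): d = {'inner': {'x': 67, 'y': 31}}

{'inner': {'x': 67, 'y': 31}}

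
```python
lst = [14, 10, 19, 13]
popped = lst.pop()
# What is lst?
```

[14, 10, 19]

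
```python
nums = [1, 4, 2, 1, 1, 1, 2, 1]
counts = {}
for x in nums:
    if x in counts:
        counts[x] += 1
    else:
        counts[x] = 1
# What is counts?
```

Initial: counts = {}, nums = [1, 4, 2, 1, 1, 1, 2, 1]
See 1: counts = {1: 1}
See 4: counts = {1: 1, 4: 1}
See 2: counts = {1: 1, 4: 1, 2: 1}
See 1: counts = {1: 2, 4: 1, 2: 1}
See 1: counts = {1: 3, 4: 1, 2: 1}
See 1: counts = {1: 4, 4: 1, 2: 1}
See 2: counts = {1: 4, 4: 1, 2: 2}
See 1: counts = {1: 5, 4: 1, 2: 2}

{1: 5, 4: 1, 2: 2}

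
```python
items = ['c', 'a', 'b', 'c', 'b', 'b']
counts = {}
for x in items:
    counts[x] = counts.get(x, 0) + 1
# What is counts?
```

Initial: counts = {}, items = ['c', 'a', 'b', 'c', 'b', 'b']
See 'c': counts = {'c': 1}
See 'a': counts = {'c': 1, 'a': 1}
See 'b': counts = {'c': 1, 'a': 1, 'b': 1}
See 'c': counts = {'c': 2, 'a': 1, 'b': 1}
See 'b': counts = {'c': 2, 'a': 1, 'b': 2}
See 'b': counts = {'c': 2, 'a': 1, 'b': 3}

{'c': 2, 'a': 1, 'b': 3}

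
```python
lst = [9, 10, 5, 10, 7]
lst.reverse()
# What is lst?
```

[7, 10, 5, 10, 9]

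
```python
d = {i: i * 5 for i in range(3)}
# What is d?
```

{0: 0, 1: 5, 2: 10}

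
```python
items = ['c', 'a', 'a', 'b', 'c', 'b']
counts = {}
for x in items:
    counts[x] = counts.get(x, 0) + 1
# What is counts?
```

Initial: counts = {}, items = ['c', 'a', 'a', 'b', 'c', 'b']
See 'c': counts = {'c': 1}
See 'a': counts = {'c': 1, 'a': 1}
See 'a': counts = {'c': 1, 'a': 2}
See 'b': counts = {'c': 1, 'a': 2, 'b': 1}
See 'c': counts = {'c': 2, 'a': 2, 'b': 1}
See 'b': counts = {'c': 2, 'a': 2, 'b': 2}

{'c': 2, 'a': 2, 'b': 2}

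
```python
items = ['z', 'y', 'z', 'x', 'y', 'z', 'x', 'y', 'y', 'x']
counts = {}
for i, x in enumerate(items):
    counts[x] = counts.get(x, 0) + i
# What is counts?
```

Initial: counts = {}, items = ['z', 'y', 'z', 'x', 'y', 'z', 'x', 'y', 'y', 'x']
i=0, x='z': counts = {'z': 0}
i=1, x='y': counts = {'z': 0, 'y': 1}
i=2, x='z': counts = {'z': 2, 'y': 1}
i=3, x='x': counts = {'z': 2, 'y': 1, 'x': 3}
i=4, x='y': counts = {'z': 2, 'y': 5, 'x': 3}
i=5, x='z': counts = {'z': 7, 'y': 5, 'x': 3}
i=6, x='x': counts = {'z': 7, 'y': 5, 'x': 9}
i=7, x='y': counts = {'z': 7, 'y': 12, 'x': 9}
i=8, x='y': counts = {'z': 7, 'y': 20, 'x': 9}
i=9, x='x': counts = {'z': 7, 'y': 20, 'x': 18}

{'z': 7, 'y': 20, 'x': 18}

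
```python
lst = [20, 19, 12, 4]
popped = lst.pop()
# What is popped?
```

4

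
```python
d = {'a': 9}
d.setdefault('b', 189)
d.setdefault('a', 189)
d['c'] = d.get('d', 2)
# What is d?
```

After line 1: d = {'a': 9}
After line 2 (setdefault adds 'b'=189): d = {'a': 9, 'b': 189}
After line 3 (setdefault 'a' no-op, already exists): d = {'a': 9, 'b': 189}
After line 4 (get('d', 2) returns default since 'd' not in d): d = {'a': 9, 'b': 189, 'c': 2}

{'a': 9, 'b': 189, 'c': 2}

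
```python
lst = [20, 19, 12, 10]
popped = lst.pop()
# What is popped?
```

10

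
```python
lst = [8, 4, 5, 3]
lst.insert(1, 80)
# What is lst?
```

[8, 80, 4, 5, 3]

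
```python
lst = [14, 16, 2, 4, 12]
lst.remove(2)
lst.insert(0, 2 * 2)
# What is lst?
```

After line 1: lst = [14, 16, 2, 4, 12]
After line 2 (remove first 2): lst = [14, 16, 4, 12]
After line 3 (insert 4 at index 0): lst = [4, 14, 16, 4, 12]

[4, 14, 16, 4, 12]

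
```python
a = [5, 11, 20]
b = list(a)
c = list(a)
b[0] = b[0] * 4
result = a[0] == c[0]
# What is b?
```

After line 1: a = [5, 11, 20]
After line 2 (b = list(a), copy): a = [5, 11, 20], b = [5, 11, 20]
After line 3 (c = list(a) is a copy, new object): c = [5, 11, 20]
After line 4 (b[0] = 5 * 4 = 20; only b mutates (copy)): a = [5, 11, 20], b = [20, 11, 20], c = [5, 11, 20]
After line 5 (a[0] = 5, c[0] = 5; result = True)

[20, 11, 20]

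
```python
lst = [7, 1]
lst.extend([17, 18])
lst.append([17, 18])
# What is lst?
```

After line 1: lst = [7, 1]
After line 2 (extend unpacks [17, 18]): lst = [7, 1, 17, 18]
After line 3 (append adds [17, 18] as single element): lst = [7, 1, 17, 18, [17, 18]]

[7, 1, 17, 18, [17, 18]]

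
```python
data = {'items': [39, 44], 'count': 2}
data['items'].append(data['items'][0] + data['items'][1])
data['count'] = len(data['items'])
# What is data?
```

After line 1: data = {'items': [39, 44], 'count': 2}
After line 2 (append 39 + 44 = 83): data = {'items': [39, 44, 83], 'count': 2}
After line 3 (count = len(items) = 3): data = {'items': [39, 44, 83], 'count': 3}

{'items': [39, 44, 83], 'count': 3}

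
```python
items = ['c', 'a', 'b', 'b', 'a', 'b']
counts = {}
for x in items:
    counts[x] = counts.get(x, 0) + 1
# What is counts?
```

Initial: counts = {}, items = ['c', 'a', 'b', 'b', 'a', 'b']
See 'c': counts = {'c': 1}
See 'a': counts = {'c': 1, 'a': 1}
See 'b': counts = {'c': 1, 'a': 1, 'b': 1}
See 'b': counts = {'c': 1, 'a': 1, 'b': 2}
See 'a': counts = {'c': 1, 'a': 2, 'b': 2}
See 'b': counts = {'c': 1, 'a': 2, 'b': 3}

{'c': 1, 'a': 2, 'b': 3}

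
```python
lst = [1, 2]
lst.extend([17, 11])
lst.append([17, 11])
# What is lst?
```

After line 1: lst = [1, 2]
After line 2 (extend unpacks [17, 11]): lst = [1, 2, 17, 11]
After line 3 (append adds [17, 11] as single element): lst = [1, 2, 17, 11, [17, 11]]

[1, 2, 17, 11, [17, 11]]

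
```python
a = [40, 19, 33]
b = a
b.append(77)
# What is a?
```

After line 1: a = [40, 19, 33]
After line 2 (b = a is an alias, same object): a = [40, 19, 33], b = [40, 19, 33]
After line 3 (b.append mutates the shared list): a = [40, 19, 33, 77], b = [40, 19, 33, 77]

[40, 19, 33, 77]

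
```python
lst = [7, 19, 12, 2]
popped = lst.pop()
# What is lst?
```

[7, 19, 12]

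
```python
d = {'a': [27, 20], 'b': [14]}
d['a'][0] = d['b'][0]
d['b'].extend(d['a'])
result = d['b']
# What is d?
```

After line 1: d = {'a': [27, 20], 'b': [14]}
After line 2 (a[0] = b[0] = 14): d = {'a': [14, 20], 'b': [14]}
After line 3 (b.extend(a) appends [14, 20]): d = {'a': [14, 20], 'b': [14, 14, 20]}
After line 4: result = d['b'] = [14, 14, 20]

{'a': [14, 20], 'b': [14, 14, 20]}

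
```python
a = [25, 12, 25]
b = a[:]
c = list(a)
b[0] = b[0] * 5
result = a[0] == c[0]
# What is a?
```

After line 1: a = [25, 12, 25]
After line 2 (b = a[:], copy): a = [25, 12, 25], b = [25, 12, 25]
After line 3 (c = list(a) is a copy, new object): c = [25, 12, 25]
After line 4 (b[0] = 25 * 5 = 125; only b mutates (copy)): a = [25, 12, 25], b = [125, 12, 25], c = [25, 12, 25]
After line 5 (a[0] = 25, c[0] = 25; result = True)

[25, 12, 25]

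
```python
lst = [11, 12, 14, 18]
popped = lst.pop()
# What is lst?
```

[11, 12, 14]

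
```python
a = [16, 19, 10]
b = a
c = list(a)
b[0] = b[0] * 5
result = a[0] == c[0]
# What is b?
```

After line 1: a = [16, 19, 10]
After line 2 (b = a, alias): a = [16, 19, 10], b = [16, 19, 10]
After line 3 (c = list(a) is a copy, new object): c = [16, 19, 10]
After line 4 (b[0] = 16 * 5 = 80; mutates shared a/b): a = b = [80, 19, 10], c = [16, 19, 10]
After line 5 (a[0] = 80, c[0] = 16; result = False)

[80, 19, 10]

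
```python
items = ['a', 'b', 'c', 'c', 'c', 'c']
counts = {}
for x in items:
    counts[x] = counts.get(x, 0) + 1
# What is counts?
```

Initial: counts = {}, items = ['a', 'b', 'c', 'c', 'c', 'c']
See 'a': counts = {'a': 1}
See 'b': counts = {'a': 1, 'b': 1}
See 'c': counts = {'a': 1, 'b': 1, 'c': 1}
See 'c': counts = {'a': 1, 'b': 1, 'c': 2}
See 'c': counts = {'a': 1, 'b': 1, 'c': 3}
See 'c': counts = {'a': 1, 'b': 1, 'c': 4}

{'a': 1, 'b': 1, 'c': 4}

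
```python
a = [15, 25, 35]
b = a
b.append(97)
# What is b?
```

After line 1: a = [15, 25, 35]
After line 2 (b = a is an alias, same object): a = [15, 25, 35], b = [15, 25, 35]
After line 3 (b.append mutates the shared list): a = [15, 25, 35, 97], b = [15, 25, 35, 97]

[15, 25, 35, 97]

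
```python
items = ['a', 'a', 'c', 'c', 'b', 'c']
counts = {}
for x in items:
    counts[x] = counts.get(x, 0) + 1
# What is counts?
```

Initial: counts = {}, items = ['a', 'a', 'c', 'c', 'b', 'c']
See 'a': counts = {'a': 1}
See 'a': counts = {'a': 2}
See 'c': counts = {'a': 2, 'c': 1}
See 'c': counts = {'a': 2, 'c': 2}
See 'b': counts = {'a': 2, 'c': 2, 'b': 1}
See 'c': counts = {'a': 2, 'c': 3, 'b': 1}

{'a': 2, 'c': 3, 'b': 1}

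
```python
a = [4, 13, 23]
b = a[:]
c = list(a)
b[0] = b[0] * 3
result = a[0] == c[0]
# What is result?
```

After line 1: a = [4, 13, 23]
After line 2 (b = a[:], copy): a = [4, 13, 23], b = [4, 13, 23]
After line 3 (c = list(a) is a copy, new object): c = [4, 13, 23]
After line 4 (b[0] = 4 * 3 = 12; only b mutates (copy)): a = [4, 13, 23], b = [12, 13, 23], c = [4, 13, 23]
After line 5 (a[0] = 4, c[0] = 4; result = True)

True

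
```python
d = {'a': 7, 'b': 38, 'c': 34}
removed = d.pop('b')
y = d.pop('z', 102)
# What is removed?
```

After line 1: d = {'a': 7, 'b': 38, 'c': 34}
After line 2 (pop 'b' returns 38): d = {'a': 7, 'c': 34}, removed = 38
After line 3 (pop 'z' missing, returns default 102): d = {'a': 7, 'c': 34}, y = 102

38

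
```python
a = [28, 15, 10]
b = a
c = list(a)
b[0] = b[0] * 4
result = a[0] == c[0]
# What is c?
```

After line 1: a = [28, 15, 10]
After line 2 (b = a, alias): a = [28, 15, 10], b = [28, 15, 10]
After line 3 (c = list(a) is a copy, new object): c = [28, 15, 10]
After line 4 (b[0] = 28 * 4 = 112; mutates shared a/b): a = b = [112, 15, 10], c = [28, 15, 10]
After line 5 (a[0] = 112, c[0] = 28; result = False)

[28, 15, 10]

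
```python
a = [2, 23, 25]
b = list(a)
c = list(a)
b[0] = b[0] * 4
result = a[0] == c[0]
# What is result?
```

After line 1: a = [2, 23, 25]
After line 2 (b = list(a), copy): a = [2, 23, 25], b = [2, 23, 25]
After line 3 (c = list(a) is a copy, new object): c = [2, 23, 25]
After line 4 (b[0] = 2 * 4 = 8; only b mutates (copy)): a = [2, 23, 25], b = [8, 23, 25], c = [2, 23, 25]
After line 5 (a[0] = 2, c[0] = 2; result = True)

True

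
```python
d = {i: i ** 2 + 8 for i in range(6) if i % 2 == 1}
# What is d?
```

{1: 9, 3: 17, 5: 33}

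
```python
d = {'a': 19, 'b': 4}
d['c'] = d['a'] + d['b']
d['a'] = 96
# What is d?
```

After line 1: d = {'a': 19, 'b': 4}
After line 2 (d['c'] = 19 + 4): d = {'a': 19, 'b': 4, 'c': 23}
After line 3: d = {'a': 96, 'b': 4, 'c': 23}

{'a': 96, 'b': 4, 'c': 23}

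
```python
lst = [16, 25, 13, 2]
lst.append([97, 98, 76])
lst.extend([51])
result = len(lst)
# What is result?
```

After line 1: lst = [16, 25, 13, 2]
After line 2 (append adds [97, 98, 76] as single element): lst = [16, 25, 13, 2, [97, 98, 76]]
After line 3 (extend unpacks [51], adds 51): lst = [16, 25, 13, 2, [97, 98, 76], 51]
After line 4: result = len(lst) = 6

6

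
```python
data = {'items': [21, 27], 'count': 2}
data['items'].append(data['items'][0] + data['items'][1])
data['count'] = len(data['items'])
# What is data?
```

After line 1: data = {'items': [21, 27], 'count': 2}
After line 2 (append 21 + 27 = 48): data = {'items': [21, 27, 48], 'count': 2}
After line 3 (count = len(items) = 3): data = {'items': [21, 27, 48], 'count': 3}

{'items': [21, 27, 48], 'count': 3}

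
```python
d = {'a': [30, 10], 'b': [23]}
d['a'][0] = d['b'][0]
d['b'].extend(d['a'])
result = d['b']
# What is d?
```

After line 1: d = {'a': [30, 10], 'b': [23]}
After line 2 (a[0] = b[0] = 23): d = {'a': [23, 10], 'b': [23]}
After line 3 (b.extend(a) appends [23, 10]): d = {'a': [23, 10], 'b': [23, 23, 10]}
After line 4: result = d['b'] = [23, 23, 10]

{'a': [23, 10], 'b': [23, 23, 10]}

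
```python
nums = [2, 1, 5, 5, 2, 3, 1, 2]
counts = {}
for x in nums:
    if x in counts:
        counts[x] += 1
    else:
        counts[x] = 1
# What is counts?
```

Initial: counts = {}, nums = [2, 1, 5, 5, 2, 3, 1, 2]
See 2: counts = {2: 1}
See 1: counts = {2: 1, 1: 1}
See 5: counts = {2: 1, 1: 1, 5: 1}
See 5: counts = {2: 1, 1: 1, 5: 2}
See 2: counts = {2: 2, 1: 1, 5: 2}
See 3: counts = {2: 2, 1: 1, 5: 2, 3: 1}
See 1: counts = {2: 2, 1: 2, 5: 2, 3: 1}
See 2: counts = {2: 3, 1: 2, 5: 2, 3: 1}

{2: 3, 1: 2, 5: 2, 3: 1}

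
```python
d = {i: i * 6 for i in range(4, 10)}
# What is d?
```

{4: 24, 5: 30, 6: 36, 7: 42, 8: 48, 9: 54}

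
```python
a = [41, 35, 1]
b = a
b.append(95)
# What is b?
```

After line 1: a = [41, 35, 1]
After line 2 (b = a is an alias, same object): a = [41, 35, 1], b = [41, 35, 1]
After line 3 (b.append mutates the shared list): a = [41, 35, 1, 95], b = [41, 35, 1, 95]

[41, 35, 1, 95]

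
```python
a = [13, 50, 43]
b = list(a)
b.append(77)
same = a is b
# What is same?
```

After line 1: a = [13, 50, 43]
After line 2 (b = list(a) is a shallow copy, new object): a = [13, 50, 43], b = [13, 50, 43]
After line 3 (append only mutates b): a = [13, 50, 43], b = [13, 50, 43, 77]
After line 4 (same = a is b; different objects -> False): same = False

False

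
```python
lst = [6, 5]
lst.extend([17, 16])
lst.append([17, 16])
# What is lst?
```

After line 1: lst = [6, 5]
After line 2 (extend unpacks [17, 16]): lst = [6, 5, 17, 16]
After line 3 (append adds [17, 16] as single element): lst = [6, 5, 17, 16, [17, 16]]

[6, 5, 17, 16, [17, 16]]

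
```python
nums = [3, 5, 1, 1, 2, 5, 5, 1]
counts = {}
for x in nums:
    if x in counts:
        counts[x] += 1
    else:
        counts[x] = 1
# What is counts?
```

Initial: counts = {}, nums = [3, 5, 1, 1, 2, 5, 5, 1]
See 3: counts = {3: 1}
See 5: counts = {3: 1, 5: 1}
See 1: counts = {3: 1, 5: 1, 1: 1}
See 1: counts = {3: 1, 5: 1, 1: 2}
See 2: counts = {3: 1, 5: 1, 1: 2, 2: 1}
See 5: counts = {3: 1, 5: 2, 1: 2, 2: 1}
See 5: counts = {3: 1, 5: 3, 1: 2, 2: 1}
See 1: counts = {3: 1, 5: 3, 1: 3, 2: 1}

{3: 1, 5: 3, 1: 3, 2: 1}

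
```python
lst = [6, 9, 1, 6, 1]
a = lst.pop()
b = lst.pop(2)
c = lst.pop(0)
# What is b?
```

After line 1: lst = [6, 9, 1, 6, 1]
After line 2 (pop() -> a = 1): lst = [6, 9, 1, 6]
After line 3 (pop(2) -> b = 1): lst = [6, 9, 6]
After line 4 (pop(0) -> c = 6): lst = [9, 6]

1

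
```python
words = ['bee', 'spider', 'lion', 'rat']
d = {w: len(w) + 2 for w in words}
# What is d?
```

{'bee': 5, 'spider': 8, 'lion': 6, 'rat': 5}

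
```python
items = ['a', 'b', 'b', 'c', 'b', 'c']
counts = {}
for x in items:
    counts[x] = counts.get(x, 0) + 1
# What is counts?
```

Initial: counts = {}, items = ['a', 'b', 'b', 'c', 'b', 'c']
See 'a': counts = {'a': 1}
See 'b': counts = {'a': 1, 'b': 1}
See 'b': counts = {'a': 1, 'b': 2}
See 'c': counts = {'a': 1, 'b': 2, 'c': 1}
See 'b': counts = {'a': 1, 'b': 3, 'c': 1}
See 'c': counts = {'a': 1, 'b': 3, 'c': 2}

{'a': 1, 'b': 3, 'c': 2}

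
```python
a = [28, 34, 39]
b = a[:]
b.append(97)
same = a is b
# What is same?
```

After line 1: a = [28, 34, 39]
After line 2 (b = a[:] is a shallow copy, new object): a = [28, 34, 39], b = [28, 34, 39]
After line 3 (append only mutates b): a = [28, 34, 39], b = [28, 34, 39, 97]
After line 4 (same = a is b; different objects -> False): same = False

False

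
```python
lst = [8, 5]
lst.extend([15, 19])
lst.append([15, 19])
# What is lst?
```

After line 1: lst = [8, 5]
After line 2 (extend unpacks [15, 19]): lst = [8, 5, 15, 19]
After line 3 (append adds [15, 19] as single element): lst = [8, 5, 15, 19, [15, 19]]

[8, 5, 15, 19, [15, 19]]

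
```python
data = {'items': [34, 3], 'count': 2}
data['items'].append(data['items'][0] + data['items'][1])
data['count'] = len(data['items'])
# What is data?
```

After line 1: data = {'items': [34, 3], 'count': 2}
After line 2 (append 34 + 3 = 37): data = {'items': [34, 3, 37], 'count': 2}
After line 3 (count = len(items) = 3): data = {'items': [34, 3, 37], 'count': 3}

{'items': [34, 3, 37], 'count': 3}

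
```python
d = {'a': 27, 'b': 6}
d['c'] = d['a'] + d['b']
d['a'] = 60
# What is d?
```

After line 1: d = {'a': 27, 'b': 6}
After line 2 (d['c'] = 27 + 6): d = {'a': 27, 'b': 6, 'c': 33}
After line 3: d = {'a': 60, 'b': 6, 'c': 33}

{'a': 60, 'b': 6, 'c': 33}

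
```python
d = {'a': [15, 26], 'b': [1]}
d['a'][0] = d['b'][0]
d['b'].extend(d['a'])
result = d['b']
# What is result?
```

After line 1: d = {'a': [15, 26], 'b': [1]}
After line 2 (a[0] = b[0] = 1): d = {'a': [1, 26], 'b': [1]}
After line 3 (b.extend(a) appends [1, 26]): d = {'a': [1, 26], 'b': [1, 1, 26]}
After line 4: result = d['b'] = [1, 1, 26]

[1, 1, 26]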